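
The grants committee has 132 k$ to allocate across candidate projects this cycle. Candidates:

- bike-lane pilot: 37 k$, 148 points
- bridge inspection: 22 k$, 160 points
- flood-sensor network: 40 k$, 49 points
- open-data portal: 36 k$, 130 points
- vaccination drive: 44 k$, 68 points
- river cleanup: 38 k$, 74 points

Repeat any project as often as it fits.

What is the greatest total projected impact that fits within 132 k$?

960

6×bridge inspection uses 132 of the 132 k$ and totals 960.
Nothing else within 132 k$ beats 960.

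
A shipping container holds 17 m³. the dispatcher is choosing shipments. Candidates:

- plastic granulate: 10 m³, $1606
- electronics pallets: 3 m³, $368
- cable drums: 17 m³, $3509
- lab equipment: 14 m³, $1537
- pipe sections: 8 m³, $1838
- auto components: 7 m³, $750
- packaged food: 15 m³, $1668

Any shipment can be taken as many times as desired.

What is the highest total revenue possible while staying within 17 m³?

3676

Best packing: 2×pipe sections — 16 m³, 3676 total.
The spare 1 m³ is too small for any remaining shipment, and no exchange beats 3676.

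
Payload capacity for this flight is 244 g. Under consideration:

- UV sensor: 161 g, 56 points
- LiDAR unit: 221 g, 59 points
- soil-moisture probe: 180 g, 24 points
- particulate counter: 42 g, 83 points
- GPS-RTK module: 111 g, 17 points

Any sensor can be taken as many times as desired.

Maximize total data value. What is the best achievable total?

Taking 5×particulate counter: 210 g used, 415 in data value.
That's the maximum — no swap from here does better than 415.

415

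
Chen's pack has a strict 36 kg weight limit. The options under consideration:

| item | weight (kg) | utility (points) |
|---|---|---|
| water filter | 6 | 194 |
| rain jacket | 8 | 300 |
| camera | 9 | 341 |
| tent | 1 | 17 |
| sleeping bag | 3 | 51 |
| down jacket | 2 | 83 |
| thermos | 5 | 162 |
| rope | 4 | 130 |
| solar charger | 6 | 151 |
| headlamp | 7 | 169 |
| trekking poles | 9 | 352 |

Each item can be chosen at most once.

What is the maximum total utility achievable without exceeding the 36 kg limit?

1317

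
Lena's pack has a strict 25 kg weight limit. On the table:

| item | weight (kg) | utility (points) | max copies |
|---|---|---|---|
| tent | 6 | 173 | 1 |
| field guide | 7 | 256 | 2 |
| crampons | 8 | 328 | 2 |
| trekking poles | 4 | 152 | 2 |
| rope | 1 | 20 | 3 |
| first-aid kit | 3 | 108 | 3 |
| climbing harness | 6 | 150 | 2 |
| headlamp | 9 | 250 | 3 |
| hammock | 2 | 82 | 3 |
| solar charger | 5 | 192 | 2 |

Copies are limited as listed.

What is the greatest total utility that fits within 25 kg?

1012

Ranking by ratio (utility/kg): crampons 41.00, hammock 41.00, solar charger 38.40.
Greedy by ratio would take 2×crampons + first-aid kit + 3×hammock: 25 kg used, total 1010.
The 5 kg tied up in first-aid kit and hammock is better spent on solar charger — total rises to 1012 (25 kg).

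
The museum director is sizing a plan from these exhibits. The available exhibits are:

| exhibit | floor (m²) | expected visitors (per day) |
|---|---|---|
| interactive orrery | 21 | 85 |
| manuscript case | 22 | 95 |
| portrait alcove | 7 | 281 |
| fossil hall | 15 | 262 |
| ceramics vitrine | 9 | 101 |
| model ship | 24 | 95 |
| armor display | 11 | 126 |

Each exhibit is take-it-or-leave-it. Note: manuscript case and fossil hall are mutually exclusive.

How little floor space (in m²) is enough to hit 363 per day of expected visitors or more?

16

Need the lightest bundle worth ≥ 363.
portrait alcove + ceramics vitrine: 382 expected visitors at 16 m².
Any bundle with less than 16 m² falls short of 363.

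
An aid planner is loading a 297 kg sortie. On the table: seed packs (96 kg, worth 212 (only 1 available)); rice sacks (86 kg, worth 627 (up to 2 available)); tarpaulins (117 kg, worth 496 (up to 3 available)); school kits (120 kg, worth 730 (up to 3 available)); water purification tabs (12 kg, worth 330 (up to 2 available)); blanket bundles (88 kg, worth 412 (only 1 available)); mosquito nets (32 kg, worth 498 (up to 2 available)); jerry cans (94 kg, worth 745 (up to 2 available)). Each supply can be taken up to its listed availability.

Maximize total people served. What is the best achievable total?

3146

Taking 2×water purification tabs + 2×mosquito nets + 2×jerry cans: 276 kg used, 3146 in people served.
Every other selection either busts 297 kg or exceeds an availability limit or fails to beat 3146.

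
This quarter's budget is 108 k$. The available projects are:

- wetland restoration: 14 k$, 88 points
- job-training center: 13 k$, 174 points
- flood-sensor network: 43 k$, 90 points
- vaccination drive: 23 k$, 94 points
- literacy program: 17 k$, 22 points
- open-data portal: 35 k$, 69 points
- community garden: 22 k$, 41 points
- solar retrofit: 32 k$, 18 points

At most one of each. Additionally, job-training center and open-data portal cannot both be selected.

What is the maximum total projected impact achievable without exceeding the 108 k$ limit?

Taking wetland restoration + job-training center + flood-sensor network + vaccination drive: 93 k$ used, 446 in projected impact.
Next best is wetland restoration + job-training center + vaccination drive + literacy program + community garden at 419 (89 k$) — short by 27.

446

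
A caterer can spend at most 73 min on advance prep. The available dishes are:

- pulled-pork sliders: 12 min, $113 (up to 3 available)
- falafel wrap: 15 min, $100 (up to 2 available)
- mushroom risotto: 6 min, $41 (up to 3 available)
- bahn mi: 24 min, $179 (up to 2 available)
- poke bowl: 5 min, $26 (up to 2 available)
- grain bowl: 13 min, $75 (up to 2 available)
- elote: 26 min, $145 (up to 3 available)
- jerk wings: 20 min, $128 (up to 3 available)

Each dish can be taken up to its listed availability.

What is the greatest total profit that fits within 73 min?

The ratio ordering already packs tightly: 3×pulled-pork sliders + 2×mushroom risotto + bahn mi, 72 min, 600.
Nothing else within 73 min beats 600.

600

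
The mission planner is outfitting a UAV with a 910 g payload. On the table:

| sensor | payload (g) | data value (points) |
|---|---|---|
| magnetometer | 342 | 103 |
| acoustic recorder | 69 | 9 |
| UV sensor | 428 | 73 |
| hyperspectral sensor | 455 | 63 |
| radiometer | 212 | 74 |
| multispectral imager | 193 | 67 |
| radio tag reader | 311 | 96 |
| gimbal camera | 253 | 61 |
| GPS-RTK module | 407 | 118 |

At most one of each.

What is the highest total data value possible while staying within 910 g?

273

Greedy by ratio would take acoustic recorder + radiometer + multispectral imager + radio tag reader: 785 g used, total 246.
The 262 g tied up in acoustic recorder and multispectral imager is better spent on magnetometer — total rises to 273 (865 g).
Runner-up acoustic recorder + radiometer + multispectral imager + GPS-RTK module tops out at 268.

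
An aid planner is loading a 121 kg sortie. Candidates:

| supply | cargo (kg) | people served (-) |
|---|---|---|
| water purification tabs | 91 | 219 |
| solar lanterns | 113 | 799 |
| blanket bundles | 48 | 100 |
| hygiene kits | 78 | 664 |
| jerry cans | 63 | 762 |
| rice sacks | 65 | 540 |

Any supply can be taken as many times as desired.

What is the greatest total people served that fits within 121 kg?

862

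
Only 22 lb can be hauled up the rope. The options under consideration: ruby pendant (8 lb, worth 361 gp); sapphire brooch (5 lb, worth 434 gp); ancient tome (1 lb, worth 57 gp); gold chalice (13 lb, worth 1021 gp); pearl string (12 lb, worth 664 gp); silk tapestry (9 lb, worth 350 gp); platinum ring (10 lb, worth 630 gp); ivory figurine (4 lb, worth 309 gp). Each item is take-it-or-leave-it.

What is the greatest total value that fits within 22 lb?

Taking sapphire brooch + gold chalice + ivory figurine: 22 lb used, 1764 in value.
Next best is sapphire brooch + ancient tome + gold chalice at 1512 (19 lb) — short by 252.

1764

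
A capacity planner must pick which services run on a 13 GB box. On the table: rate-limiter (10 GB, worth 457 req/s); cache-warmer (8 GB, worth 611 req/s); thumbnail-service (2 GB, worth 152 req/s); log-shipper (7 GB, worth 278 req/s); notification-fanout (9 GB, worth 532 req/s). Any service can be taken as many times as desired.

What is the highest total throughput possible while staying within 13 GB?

915

By throughput per GB: cache-warmer 76.38, thumbnail-service 76.00, notification-fanout 59.11, rate-limiter 45.70 lead.
Cache-warmer + 2×thumbnail-service uses 12 of the 13 GB and totals 915.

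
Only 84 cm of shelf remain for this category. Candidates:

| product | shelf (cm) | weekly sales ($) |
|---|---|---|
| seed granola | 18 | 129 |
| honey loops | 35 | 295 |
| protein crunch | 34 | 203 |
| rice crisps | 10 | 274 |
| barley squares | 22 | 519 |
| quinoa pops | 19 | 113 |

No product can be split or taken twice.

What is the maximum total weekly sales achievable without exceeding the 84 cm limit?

Density check — rice crisps 27.40, barley squares 23.59, honey loops 8.43, seed granola 7.17 are the best per cm.
Greedy by ratio would take honey loops + rice crisps + barley squares: 67 cm used, total 1088.
Replace honey loops with seed granola + protein crunch: the trade gains 37 net, giving 1125 at 84 cm.

1125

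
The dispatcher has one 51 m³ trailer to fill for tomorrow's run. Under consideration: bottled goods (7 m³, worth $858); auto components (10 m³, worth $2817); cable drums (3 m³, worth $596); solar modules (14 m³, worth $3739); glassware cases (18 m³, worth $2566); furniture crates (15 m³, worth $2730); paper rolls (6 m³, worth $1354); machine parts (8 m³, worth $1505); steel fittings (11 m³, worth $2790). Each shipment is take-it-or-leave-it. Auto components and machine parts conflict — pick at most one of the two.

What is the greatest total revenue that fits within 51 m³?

12154

Taking bottled goods + auto components + cable drums + solar modules + paper rolls + steel fittings: 51 m³ used, 12154 in revenue.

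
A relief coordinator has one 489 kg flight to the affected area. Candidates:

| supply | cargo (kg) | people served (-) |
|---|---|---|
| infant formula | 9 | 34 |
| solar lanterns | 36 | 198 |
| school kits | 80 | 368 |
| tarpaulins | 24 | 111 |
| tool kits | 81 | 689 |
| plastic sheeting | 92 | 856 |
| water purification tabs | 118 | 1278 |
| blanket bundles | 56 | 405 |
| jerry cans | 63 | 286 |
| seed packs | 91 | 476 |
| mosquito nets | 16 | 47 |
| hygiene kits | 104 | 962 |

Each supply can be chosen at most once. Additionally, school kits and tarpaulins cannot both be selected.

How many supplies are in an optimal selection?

6

The maximum people served within 489 kg is 4388.
solar lanterns + tool kits + plastic sheeting + water purification tabs + blanket bundles + hygiene kits hits 4388 at 487 kg.
Every optimal selection uses 6 supplies.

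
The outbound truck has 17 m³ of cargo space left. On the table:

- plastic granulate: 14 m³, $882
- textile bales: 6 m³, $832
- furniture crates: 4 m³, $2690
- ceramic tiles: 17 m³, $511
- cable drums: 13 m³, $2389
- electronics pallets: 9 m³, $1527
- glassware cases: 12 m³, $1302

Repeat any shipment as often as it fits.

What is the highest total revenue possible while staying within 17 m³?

10760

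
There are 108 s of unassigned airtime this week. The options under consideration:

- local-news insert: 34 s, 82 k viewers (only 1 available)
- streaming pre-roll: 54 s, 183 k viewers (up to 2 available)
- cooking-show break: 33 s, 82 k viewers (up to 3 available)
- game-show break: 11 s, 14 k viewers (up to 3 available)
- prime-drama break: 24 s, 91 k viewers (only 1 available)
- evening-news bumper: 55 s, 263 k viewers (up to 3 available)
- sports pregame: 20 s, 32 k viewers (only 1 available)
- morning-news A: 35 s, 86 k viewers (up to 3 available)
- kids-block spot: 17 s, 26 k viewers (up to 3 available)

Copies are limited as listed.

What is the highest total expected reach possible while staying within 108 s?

394

Density check — evening-news bumper 4.78, prime-drama break 3.79, streaming pre-roll 3.39 are the best per s.
The ratio heuristic lands on prime-drama break + evening-news bumper + sports pregame (386) but leaves 9 s idle.
Replace sports pregame with game-show break + kids-block spot: the trade gains 8 net, giving 394 at 107 s.
That's the maximum — no swap from here does better than 394.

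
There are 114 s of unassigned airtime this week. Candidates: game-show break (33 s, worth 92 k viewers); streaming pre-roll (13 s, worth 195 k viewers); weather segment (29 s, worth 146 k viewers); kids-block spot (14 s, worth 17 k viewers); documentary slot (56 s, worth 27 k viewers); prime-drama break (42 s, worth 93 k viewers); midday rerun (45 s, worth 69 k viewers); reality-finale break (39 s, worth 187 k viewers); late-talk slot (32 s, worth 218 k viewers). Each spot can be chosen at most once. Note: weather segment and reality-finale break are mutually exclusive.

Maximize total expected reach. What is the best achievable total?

651

Taking game-show break + streaming pre-roll + weather segment + late-talk slot: 107 s used, 651 in expected reach.
Next best is streaming pre-roll + kids-block spot + reality-finale break + late-talk slot at 617 (98 s) — short by 34.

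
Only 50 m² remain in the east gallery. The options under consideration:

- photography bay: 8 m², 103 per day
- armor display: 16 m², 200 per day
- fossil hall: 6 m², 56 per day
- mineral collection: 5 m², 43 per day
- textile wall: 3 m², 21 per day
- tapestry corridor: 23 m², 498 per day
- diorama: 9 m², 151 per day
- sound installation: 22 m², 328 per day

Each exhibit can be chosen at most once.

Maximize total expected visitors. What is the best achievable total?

Taking the top-ratio exhibits first gives photography bay + fossil hall + textile wall + tapestry corridor + diorama for 829 (49 m²).
But mineral collection + tapestry corridor + sound installation fits in 50 m² and reaches 869.
Every other selection either busts 50 m² or fails to beat 869.

869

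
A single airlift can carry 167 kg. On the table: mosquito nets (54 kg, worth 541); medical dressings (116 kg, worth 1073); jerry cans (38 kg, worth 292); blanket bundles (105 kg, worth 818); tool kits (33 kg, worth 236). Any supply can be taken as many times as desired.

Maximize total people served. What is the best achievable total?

1623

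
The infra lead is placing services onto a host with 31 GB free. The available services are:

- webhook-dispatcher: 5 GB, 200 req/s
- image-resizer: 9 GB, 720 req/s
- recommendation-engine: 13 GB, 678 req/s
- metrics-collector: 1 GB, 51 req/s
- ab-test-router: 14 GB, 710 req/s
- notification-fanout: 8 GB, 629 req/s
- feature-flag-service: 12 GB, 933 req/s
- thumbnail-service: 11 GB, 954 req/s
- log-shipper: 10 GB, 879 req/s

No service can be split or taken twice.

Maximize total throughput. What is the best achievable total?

2604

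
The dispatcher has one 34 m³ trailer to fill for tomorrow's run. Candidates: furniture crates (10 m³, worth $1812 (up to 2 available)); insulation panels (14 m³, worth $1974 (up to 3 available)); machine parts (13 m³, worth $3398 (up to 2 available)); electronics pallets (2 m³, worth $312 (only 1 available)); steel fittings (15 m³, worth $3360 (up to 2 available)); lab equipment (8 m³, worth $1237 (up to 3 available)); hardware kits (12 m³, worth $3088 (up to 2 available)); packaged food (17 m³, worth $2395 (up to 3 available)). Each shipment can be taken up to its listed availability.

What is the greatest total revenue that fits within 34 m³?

8033

The ratio heuristic lands on 2×machine parts + electronics pallets (7108) but leaves 6 m³ idle.
Dropping electronics pallets frees 2 m³; slotting in lab equipment (8 m³) lifts the total to 8033 at 34 m³.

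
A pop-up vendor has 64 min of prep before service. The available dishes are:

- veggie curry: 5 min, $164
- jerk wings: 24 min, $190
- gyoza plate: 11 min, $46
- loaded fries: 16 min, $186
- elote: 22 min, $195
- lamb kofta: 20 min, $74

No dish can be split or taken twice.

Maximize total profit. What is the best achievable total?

Ranking by ratio (profit/min): veggie curry 32.80, loaded fries 11.62, elote 8.86.
A density-first pass picks veggie curry + gyoza plate + loaded fries + elote — 591 at 54 min.
Replace gyoza plate with lamb kofta: the trade gains 28 net, giving 619 at 63 min.
Next best is veggie curry + jerk wings + gyoza plate + elote at 595 (62 min) — short by 24.

619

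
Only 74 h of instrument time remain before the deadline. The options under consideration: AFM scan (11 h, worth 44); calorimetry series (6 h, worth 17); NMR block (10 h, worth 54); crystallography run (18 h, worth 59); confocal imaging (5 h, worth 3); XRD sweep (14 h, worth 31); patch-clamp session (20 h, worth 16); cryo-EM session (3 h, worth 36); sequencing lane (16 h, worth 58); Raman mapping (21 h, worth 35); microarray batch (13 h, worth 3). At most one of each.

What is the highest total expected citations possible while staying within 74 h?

282

Filling by ratio: AFM scan + calorimetry series + NMR block + crystallography run + confocal imaging + cryo-EM session + sequencing lane for 271, with 5 h left unused.
Dropping calorimetry series and confocal imaging frees 11 h; slotting in XRD sweep (14 h) lifts the total to 282 at 72 h.
The closest alternative, AFM scan + calorimetry series + NMR block + crystallography run + confocal imaging + cryo-EM session + sequencing lane, reaches only 271.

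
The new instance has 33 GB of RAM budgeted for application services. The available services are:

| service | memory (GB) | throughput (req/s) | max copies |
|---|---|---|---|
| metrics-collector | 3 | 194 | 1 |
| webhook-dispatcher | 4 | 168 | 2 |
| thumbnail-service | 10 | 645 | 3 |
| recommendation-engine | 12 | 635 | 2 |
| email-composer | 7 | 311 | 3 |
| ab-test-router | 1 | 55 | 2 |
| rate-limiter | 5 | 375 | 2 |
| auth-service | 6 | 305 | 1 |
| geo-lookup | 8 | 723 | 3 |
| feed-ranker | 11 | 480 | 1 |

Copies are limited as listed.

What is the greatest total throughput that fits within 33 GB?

The ratio ordering already packs tightly: metrics-collector + ab-test-router + rate-limiter + 3×geo-lookup, 33 GB, 2793.

2793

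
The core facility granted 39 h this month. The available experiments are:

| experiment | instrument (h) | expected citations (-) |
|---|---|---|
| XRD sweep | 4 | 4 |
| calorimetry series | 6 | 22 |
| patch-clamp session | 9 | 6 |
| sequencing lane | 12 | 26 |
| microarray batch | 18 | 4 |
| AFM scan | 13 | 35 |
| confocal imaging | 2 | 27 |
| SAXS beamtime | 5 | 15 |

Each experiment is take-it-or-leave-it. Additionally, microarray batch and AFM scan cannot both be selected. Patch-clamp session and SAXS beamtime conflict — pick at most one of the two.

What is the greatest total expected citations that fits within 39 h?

Taking calorimetry series + sequencing lane + AFM scan + confocal imaging + SAXS beamtime: 38 h used, 125 in expected citations.

125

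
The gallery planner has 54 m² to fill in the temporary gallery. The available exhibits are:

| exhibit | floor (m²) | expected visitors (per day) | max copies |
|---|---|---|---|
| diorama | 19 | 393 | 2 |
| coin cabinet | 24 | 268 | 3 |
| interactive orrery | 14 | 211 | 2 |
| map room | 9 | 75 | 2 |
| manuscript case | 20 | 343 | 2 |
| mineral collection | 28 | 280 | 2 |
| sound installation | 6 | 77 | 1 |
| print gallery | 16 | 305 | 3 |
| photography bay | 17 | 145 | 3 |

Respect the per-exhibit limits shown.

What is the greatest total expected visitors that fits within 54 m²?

1091

Taking 2×diorama + print gallery: 54 m² used, 1091 in expected visitors.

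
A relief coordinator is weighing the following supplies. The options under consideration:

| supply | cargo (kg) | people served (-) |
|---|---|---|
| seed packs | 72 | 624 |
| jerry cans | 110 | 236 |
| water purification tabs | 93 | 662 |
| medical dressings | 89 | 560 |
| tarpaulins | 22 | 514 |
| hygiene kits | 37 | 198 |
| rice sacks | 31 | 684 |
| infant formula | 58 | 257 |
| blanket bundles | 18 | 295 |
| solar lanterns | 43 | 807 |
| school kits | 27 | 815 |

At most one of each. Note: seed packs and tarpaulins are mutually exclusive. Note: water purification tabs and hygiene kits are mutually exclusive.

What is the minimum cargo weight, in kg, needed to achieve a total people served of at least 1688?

Look for the lowest-cargo combination reaching 1688.
rice sacks + blanket bundles + school kits reaches 1794 using 76 kg.
No combination under 76 kg hits 1688.

76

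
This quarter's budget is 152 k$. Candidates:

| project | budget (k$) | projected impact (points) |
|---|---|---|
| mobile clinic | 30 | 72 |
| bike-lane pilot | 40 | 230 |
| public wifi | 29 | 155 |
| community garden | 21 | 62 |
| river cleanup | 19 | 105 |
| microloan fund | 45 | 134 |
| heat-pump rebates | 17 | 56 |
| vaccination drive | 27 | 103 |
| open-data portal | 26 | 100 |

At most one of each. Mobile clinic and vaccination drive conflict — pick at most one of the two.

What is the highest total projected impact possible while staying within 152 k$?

708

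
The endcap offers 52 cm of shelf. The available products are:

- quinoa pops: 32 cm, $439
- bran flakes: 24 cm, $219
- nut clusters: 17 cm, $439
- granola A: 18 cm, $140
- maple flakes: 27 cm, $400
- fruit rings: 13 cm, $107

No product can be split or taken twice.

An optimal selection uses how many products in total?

Best achievable weekly sales is 878.
For example quinoa pops + nut clusters achieves it, using 49 cm.
Any selection reaching 878 contains exactly 2 products.

2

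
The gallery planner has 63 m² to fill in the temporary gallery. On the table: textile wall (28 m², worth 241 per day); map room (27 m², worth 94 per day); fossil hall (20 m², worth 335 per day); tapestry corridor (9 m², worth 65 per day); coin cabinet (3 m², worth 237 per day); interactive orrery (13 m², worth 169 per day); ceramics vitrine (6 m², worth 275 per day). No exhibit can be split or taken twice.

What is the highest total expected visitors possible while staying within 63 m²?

Taking the top-ratio exhibits first gives fossil hall + tapestry corridor + coin cabinet + interactive orrery + ceramics vitrine for 1081 (51 m²).
The 22 m² tied up in tapestry corridor and interactive orrery is better spent on textile wall — total rises to 1088 (57 m²).

1088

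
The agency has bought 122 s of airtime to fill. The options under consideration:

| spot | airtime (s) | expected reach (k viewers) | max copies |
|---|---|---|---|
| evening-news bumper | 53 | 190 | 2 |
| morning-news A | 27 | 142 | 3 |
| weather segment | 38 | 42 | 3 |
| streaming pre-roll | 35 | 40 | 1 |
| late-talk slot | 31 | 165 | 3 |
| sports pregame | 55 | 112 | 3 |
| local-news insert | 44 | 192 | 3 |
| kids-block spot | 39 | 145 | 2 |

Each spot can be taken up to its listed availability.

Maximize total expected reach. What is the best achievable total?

637

Taking morning-news A + 3×late-talk slot: 120 s used, 637 in expected reach.
The spare 2 s is too small for any remaining spot, and no exchange beats 637.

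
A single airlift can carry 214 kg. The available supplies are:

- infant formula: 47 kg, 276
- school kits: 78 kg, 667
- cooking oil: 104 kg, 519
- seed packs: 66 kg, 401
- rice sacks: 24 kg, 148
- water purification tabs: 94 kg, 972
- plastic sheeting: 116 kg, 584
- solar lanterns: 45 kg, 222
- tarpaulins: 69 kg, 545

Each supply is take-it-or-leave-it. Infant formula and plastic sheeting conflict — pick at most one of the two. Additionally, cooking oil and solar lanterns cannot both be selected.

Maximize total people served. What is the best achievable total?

1793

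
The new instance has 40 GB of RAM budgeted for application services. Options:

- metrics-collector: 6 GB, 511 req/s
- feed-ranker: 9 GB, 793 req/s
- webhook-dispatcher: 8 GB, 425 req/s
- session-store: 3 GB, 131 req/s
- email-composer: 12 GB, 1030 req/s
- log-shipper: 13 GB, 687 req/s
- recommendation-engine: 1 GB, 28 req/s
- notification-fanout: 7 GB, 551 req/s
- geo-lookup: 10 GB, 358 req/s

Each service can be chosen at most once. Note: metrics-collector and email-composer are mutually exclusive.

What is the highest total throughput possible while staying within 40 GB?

2958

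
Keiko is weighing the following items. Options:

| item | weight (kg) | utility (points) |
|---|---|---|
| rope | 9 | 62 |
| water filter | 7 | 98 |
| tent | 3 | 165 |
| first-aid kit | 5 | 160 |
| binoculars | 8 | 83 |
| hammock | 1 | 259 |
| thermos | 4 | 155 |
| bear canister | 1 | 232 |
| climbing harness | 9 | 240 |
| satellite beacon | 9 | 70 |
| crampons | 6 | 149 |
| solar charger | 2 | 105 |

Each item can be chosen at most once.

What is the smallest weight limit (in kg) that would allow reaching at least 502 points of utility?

4

Need the lightest bundle worth ≥ 502.
Taking hammock + bear canister + solar charger gives 596 (≥ 502) for 4 kg.
Below 4 kg the best achievable stays under 502.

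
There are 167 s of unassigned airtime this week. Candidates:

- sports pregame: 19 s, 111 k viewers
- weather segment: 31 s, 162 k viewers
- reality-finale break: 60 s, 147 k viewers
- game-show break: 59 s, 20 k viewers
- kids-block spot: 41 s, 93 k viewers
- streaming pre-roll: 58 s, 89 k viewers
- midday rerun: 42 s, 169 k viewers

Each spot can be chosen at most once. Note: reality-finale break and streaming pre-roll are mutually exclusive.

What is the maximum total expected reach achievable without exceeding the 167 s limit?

589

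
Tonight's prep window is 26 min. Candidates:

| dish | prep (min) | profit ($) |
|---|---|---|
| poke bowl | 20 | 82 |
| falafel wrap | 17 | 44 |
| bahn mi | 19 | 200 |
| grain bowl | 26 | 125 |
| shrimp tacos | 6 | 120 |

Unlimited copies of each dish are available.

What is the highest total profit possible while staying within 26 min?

480

4×shrimp tacos uses 24 of the 26 min and totals 480.
Every other selection either busts 26 min or fails to beat 480.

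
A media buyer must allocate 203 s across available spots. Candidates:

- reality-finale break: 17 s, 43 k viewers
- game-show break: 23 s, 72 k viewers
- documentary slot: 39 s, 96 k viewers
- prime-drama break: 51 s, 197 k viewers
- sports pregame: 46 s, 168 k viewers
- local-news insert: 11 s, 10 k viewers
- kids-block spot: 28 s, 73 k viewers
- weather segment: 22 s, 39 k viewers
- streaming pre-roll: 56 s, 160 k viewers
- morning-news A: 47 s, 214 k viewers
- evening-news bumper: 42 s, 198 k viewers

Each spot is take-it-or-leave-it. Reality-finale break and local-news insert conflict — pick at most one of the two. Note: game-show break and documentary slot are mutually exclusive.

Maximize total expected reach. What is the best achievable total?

820

Best packing: reality-finale break + prime-drama break + sports pregame + morning-news A + evening-news bumper — 203 s, 820 total.
Every other selection either busts 203 s or breaks a pairing rule or fails to beat 820.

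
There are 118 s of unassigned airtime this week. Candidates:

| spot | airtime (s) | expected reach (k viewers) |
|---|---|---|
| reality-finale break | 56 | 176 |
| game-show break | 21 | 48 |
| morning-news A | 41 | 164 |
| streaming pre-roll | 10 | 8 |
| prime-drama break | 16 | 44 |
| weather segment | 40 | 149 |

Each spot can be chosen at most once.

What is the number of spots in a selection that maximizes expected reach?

4

Best achievable expected reach is 405.
For example game-show break + morning-news A + prime-drama break + weather segment achieves it, using 118 s.
Every optimal selection uses 4 spots.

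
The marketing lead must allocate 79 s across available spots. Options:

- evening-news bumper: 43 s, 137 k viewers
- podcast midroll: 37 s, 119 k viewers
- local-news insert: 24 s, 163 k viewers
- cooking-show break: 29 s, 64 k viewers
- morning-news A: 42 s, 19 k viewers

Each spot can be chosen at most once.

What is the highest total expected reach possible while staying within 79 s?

300

The ratio heuristic lands on podcast midroll + local-news insert (282) but leaves 18 s idle.
Replace podcast midroll with evening-news bumper: the trade gains 18 net, giving 300 at 67 s.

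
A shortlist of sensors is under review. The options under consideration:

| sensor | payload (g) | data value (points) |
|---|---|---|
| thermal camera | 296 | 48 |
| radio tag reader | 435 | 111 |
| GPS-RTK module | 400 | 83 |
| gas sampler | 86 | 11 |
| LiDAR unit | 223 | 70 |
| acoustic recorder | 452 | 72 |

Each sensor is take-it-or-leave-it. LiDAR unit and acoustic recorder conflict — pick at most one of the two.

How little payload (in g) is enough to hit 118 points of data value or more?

519

Minimise g subject to total data value ≥ 118.
thermal camera + LiDAR unit: 118 data value at 519 g.
Below 519 g the best achievable stays under 118.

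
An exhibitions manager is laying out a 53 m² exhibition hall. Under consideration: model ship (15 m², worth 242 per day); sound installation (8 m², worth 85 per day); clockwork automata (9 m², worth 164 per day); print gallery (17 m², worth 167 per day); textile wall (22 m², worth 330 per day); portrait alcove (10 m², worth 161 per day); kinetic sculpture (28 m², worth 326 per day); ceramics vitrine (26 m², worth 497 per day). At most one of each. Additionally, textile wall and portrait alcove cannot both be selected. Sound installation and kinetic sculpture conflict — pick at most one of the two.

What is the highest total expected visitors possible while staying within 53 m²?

The ratio heuristic lands on model ship + clockwork automata + ceramics vitrine (903) but leaves 3 m² idle.
The 15 m² tied up in model ship is better spent on sound installation + portrait alcove — total rises to 907 (53 m²).
Next best is model ship + clockwork automata + ceramics vitrine at 903 (50 m²) — short by 4.

907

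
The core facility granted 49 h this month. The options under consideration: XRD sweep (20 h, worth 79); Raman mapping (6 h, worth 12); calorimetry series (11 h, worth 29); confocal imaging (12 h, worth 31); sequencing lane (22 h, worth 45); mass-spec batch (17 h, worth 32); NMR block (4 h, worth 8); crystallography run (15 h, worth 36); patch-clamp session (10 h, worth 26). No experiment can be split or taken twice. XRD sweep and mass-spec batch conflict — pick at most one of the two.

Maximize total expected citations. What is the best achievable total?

151

Filling by ratio: XRD sweep + Raman mapping + calorimetry series + patch-clamp session for 146, with 2 h left unused.
Dropping patch-clamp session frees 10 h; slotting in confocal imaging (12 h) lifts the total to 151 at 49 h.
That's the maximum — no feasible swap from here does better than 151.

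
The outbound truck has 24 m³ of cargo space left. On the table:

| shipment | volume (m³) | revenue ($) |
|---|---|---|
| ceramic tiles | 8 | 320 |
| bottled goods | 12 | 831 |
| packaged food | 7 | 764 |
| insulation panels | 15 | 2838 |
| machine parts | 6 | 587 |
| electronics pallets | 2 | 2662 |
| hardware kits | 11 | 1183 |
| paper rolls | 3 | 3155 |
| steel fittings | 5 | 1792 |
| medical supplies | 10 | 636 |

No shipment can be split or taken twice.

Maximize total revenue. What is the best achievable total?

8960

Ranking by ratio (revenue/m³): electronics pallets 1331.00, paper rolls 1051.67, steel fittings 358.40, insulation panels 189.20.
Packaged food + machine parts + electronics pallets + paper rolls + steel fittings uses 23 of the 24 m³ and totals 8960.
Every other selection either busts 24 m³ or fails to beat 8960.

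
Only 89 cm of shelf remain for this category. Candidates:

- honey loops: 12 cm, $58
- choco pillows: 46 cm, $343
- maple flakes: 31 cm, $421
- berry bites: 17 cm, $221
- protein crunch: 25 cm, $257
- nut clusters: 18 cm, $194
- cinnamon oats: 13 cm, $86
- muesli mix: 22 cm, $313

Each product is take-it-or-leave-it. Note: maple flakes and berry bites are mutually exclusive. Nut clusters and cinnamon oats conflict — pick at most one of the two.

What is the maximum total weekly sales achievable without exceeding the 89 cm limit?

Ranking by ratio (weekly sales/cm): muesli mix 14.23, maple flakes 13.58, berry bites 13.00, nut clusters 10.78.
Best packing: maple flakes + protein crunch + muesli mix — 78 cm, 991 total.
Nothing else feasible within 89 cm beats 991.

991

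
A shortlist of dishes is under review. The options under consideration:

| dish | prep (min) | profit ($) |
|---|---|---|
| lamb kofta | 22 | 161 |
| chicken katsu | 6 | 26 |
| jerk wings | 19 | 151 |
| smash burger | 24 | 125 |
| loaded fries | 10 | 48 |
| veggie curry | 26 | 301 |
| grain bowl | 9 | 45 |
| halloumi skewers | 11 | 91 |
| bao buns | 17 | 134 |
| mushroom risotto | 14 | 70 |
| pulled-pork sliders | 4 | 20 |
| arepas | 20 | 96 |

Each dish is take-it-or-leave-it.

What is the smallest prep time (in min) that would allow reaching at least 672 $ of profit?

73

Need the lightest bundle worth ≥ 672.
jerk wings + veggie curry + halloumi skewers + bao buns reaches 677 using 73 min.
Below 73 min the best achievable stays under 672.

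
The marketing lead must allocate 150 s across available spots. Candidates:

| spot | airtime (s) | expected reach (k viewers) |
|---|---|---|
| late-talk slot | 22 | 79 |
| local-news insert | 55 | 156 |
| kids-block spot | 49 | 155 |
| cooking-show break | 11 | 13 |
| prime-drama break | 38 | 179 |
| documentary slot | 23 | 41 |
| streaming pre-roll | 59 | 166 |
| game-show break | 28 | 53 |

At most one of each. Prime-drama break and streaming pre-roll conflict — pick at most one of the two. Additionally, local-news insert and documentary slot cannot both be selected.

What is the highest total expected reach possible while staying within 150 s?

Ranking by ratio (expected reach/s): prime-drama break 4.71, late-talk slot 3.59, kids-block spot 3.16, local-news insert 2.84.
Filling by ratio: late-talk slot + kids-block spot + cooking-show break + prime-drama break + game-show break for 479, with 2 s left unused.
The 61 s tied up in late-talk slot and cooking-show break and game-show break is better spent on local-news insert — total rises to 490 (142 s).
The closest alternative, late-talk slot + kids-block spot + cooking-show break + prime-drama break + game-show break, reaches only 479.

490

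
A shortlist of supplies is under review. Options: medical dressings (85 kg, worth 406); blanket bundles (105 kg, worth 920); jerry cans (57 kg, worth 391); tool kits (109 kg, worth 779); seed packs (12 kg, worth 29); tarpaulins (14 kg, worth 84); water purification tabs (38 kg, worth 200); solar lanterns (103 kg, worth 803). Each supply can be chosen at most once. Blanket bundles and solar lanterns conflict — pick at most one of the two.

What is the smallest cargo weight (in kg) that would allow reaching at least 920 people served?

Look for the lowest-cargo combination reaching 920.
blanket bundles: 920 people served at 105 kg.
Any bundle with less than 105 kg falls short of 920.

105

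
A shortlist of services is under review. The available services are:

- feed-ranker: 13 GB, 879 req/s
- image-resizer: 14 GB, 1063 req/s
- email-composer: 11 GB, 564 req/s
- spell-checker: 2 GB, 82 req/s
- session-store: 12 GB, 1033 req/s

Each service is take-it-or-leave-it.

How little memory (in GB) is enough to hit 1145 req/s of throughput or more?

Look for the lowest-memory combination reaching 1145.
image-resizer + spell-checker reaches 1145 using 16 GB.
Any bundle with less than 16 GB falls short of 1145.

16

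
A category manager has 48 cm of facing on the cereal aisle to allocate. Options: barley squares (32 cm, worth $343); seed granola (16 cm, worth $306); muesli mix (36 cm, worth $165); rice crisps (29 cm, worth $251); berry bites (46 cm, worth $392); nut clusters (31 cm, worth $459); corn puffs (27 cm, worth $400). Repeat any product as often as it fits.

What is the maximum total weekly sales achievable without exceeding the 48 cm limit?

918

Best packing: 3×seed granola — 48 cm, 918 total.
That's the maximum — no swap from here does better than 918.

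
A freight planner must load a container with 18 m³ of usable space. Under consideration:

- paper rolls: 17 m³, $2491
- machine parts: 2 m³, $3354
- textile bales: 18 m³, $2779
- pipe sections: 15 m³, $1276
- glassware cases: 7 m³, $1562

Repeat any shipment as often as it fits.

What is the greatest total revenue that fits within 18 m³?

Taking 9×machine parts: 18 m³ used, 30186 in revenue.
That's the maximum — no swap from here does better than 30186.

30186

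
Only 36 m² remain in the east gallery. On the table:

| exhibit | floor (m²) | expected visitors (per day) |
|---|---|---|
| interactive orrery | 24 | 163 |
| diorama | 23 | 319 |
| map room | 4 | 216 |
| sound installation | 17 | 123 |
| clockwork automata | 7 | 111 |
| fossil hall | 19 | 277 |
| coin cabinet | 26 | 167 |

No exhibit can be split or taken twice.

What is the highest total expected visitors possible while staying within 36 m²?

Density check — map room 54.00, clockwork automata 15.86, fossil hall 14.58, diorama 13.87 are the best per m².
The ratio heuristic lands on map room + clockwork automata + fossil hall (604) but leaves 6 m² idle.
Replace fossil hall with diorama: the trade gains 42 net, giving 646 at 34 m².
The closest alternative, map room + clockwork automata + fossil hall, reaches only 604.

646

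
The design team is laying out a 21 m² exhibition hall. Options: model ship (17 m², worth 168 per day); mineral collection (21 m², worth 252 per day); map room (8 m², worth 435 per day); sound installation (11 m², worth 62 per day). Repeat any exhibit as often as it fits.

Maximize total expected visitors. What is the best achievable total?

Density check — map room 54.38, mineral collection 12.00, model ship 9.88 are the best per m².
The ratio ordering already packs tightly: 2×map room, 16 m², 870.
Nothing else within 21 m² beats 870.

870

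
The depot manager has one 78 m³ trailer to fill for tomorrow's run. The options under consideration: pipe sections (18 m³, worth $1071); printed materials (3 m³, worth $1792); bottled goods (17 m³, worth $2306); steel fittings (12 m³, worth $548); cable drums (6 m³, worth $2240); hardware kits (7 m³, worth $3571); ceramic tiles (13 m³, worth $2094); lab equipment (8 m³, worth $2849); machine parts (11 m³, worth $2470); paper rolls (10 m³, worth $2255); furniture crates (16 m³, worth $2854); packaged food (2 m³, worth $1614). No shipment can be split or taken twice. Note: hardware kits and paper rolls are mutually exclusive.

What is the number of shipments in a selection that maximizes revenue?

9

Optimal total is 20032.
printed materials + steel fittings + cable drums + hardware kits + ceramic tiles + lab equipment + machine parts + furniture crates + packaged food hits 20032 at 78 m³.
Any selection reaching 20032 contains exactly 9 shipments.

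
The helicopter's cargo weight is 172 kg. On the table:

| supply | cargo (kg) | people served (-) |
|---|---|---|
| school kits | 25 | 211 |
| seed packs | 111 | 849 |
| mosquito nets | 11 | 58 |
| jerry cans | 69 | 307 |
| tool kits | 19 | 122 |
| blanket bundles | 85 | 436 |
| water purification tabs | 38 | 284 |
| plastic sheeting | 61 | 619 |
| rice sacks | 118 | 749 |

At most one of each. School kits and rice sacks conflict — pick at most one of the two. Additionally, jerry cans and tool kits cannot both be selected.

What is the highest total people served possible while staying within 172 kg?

By people served per kg: plastic sheeting 10.15, school kits 8.44, seed packs 7.65, water purification tabs 7.47 lead.
The ratio heuristic lands on school kits + mosquito nets + tool kits + water purification tabs + plastic sheeting (1294) but leaves 18 kg idle.
But seed packs + plastic sheeting fits in 172 kg and reaches 1468.

1468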